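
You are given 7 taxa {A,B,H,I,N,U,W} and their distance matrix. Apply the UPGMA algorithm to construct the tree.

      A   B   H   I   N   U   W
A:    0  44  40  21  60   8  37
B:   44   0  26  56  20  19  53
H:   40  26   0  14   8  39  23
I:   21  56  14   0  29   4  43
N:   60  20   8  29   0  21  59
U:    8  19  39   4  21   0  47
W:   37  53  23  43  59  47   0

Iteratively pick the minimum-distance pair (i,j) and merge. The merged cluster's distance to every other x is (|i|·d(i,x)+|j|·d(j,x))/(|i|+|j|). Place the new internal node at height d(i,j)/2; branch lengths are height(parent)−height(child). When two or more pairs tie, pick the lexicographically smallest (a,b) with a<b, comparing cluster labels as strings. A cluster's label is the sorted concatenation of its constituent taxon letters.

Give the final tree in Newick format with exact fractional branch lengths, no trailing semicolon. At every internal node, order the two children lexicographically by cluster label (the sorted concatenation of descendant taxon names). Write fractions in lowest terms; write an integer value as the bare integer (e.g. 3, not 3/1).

(((A:29/4,(I:2,U:2):21/4):383/36,(B:23/2,(H:4,N:4):15/2):115/18):71/18,W:131/6)

iteration 1: select I,U (d=4); attach at lengths (2, 2); label the merged cluster IU
  updated: d(A,IU)=29/2, d(B,IU)=75/2, d(H,IU)=53/2, d(IU,N)=25, d(IU,W)=45
iteration 2: select H,N (d=8); attach at lengths (4, 4); label the merged cluster HN
  updated: d(A,HN)=50, d(B,HN)=23, d(HN,IU)=103/4, d(HN,W)=41
iteration 3: select A,IU (d=29/2); attach at lengths (29/4, 21/4); label the merged cluster AIU
  updated: d(AIU,B)=119/3, d(AIU,HN)=203/6, d(AIU,W)=127/3
iteration 4: select B,HN (d=23); attach at lengths (23/2, 15/2); label the merged cluster BHN
  updated: d(AIU,BHN)=322/9, d(BHN,W)=45
iteration 5: select AIU,BHN (d=322/9); attach at lengths (383/36, 115/18); label the merged cluster ABHINU
  updated: d(ABHINU,W)=131/3
iteration 6: select ABHINU,W (d=131/3); attach at lengths (71/18, 131/6); label the merged cluster ABHINUW
final tree: (((A:29/4,(I:2,U:2):21/4):383/36,(B:23/2,(H:4,N:4):15/2):115/18):71/18,W:131/6)
total length: 3107/36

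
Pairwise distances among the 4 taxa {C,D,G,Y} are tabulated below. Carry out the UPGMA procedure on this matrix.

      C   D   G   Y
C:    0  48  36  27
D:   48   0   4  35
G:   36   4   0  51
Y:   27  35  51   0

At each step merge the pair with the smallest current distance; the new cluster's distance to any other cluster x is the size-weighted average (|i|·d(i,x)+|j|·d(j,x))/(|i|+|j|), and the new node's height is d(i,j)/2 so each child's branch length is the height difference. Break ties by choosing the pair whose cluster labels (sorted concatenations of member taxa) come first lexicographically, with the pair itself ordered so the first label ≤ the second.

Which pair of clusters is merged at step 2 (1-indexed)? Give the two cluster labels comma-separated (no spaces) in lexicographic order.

C,Y

1. join D+G (d=4) ⇒ DG; edges |D|=2, |G|=2
  updated: d(C,DG)=42, d(DG,Y)=43
2. join C+Y (d=27) ⇒ CY; edges |C|=27/2, |Y|=27/2
  updated: d(CY,DG)=85/2
3. join CY+DG (d=85/2) ⇒ CDGY; edges |CY|=31/4, |DG|=77/4
final tree: ((C:27/2,Y:27/2):31/4,(D:2,G:2):77/4)
total length: 58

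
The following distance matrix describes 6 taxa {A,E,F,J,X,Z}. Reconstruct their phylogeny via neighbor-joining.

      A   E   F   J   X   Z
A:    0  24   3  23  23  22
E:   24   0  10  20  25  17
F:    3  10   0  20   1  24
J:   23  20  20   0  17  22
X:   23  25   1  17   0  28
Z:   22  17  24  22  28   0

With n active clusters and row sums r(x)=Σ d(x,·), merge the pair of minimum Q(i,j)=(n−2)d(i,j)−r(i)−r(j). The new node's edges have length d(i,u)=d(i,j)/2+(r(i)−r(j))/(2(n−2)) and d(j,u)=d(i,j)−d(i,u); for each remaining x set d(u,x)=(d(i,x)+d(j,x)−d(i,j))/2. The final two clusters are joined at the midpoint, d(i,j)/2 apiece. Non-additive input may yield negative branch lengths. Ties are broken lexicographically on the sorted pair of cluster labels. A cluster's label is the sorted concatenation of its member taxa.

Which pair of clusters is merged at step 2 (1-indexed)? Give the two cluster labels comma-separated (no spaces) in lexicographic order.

1. join F+X (d=1, Q=-148) ⇒ FX; edges |F|=-4, |X|=5
  updated: d(A,FX)=25/2, d(E,FX)=17, d(FX,J)=18, d(FX,Z)=51/2
2. join A+FX (d=25/2, Q=-117) ⇒ AFX; edges |A|=23/3, |FX|=29/6
  updated: d(AFX,E)=57/4, d(AFX,J)=57/4, d(AFX,Z)=35/2
3. join AFX+J (d=57/4, Q=-295/4) ⇒ AFJX; edges |AFX|=73/16, |J|=155/16
  updated: d(AFJX,E)=10, d(AFJX,Z)=101/8
4. join AFJX+E (d=10, Q=-317/8) ⇒ AEFJX; edges |AFJX|=45/16, |E|=115/16
  updated: d(AEFJX,Z)=157/16
5. join AEFJX+Z (d=157/16) ⇒ AEFJXZ; edges |AEFJX|=157/32, |Z|=157/32
final tree: ((((A:23/3,(F:-4,X:5):29/6):73/16,J:155/16):45/16,E:115/16):157/32,Z:157/32)
total length: 761/16

A,FX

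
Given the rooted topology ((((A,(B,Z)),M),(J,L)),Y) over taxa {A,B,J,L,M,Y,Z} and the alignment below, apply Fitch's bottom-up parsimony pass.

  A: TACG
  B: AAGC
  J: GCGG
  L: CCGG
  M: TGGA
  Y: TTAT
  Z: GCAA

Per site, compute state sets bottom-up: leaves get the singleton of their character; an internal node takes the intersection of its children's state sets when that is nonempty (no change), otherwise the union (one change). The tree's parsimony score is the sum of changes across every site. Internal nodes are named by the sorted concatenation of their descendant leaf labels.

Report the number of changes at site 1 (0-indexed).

4

[col 0] BZ: children B:{A}, Z:{G} ∪→ {A,G}; cost 1
[col 0] ABZ: children A:{T}, BZ:{A,G} ∪→ {A,G,T}; cost 1
[col 0] ABMZ: children ABZ:{A,G,T}, M:{T} ∩→ {T}; cost 0
[col 0] JL: children J:{G}, L:{C} ∪→ {C,G}; cost 1
[col 0] ABJLMZ: children ABMZ:{T}, JL:{C,G} ∪→ {C,G,T}; cost 1
[col 0] ABJLMYZ: children ABJLMZ:{C,G,T}, Y:{T} ∩→ {T}; cost 0
[col 1] BZ: children B:{A}, Z:{C} ∪→ {A,C}; cost 1
[col 1] ABZ: children A:{A}, BZ:{A,C} ∩→ {A}; cost 0
[col 1] ABMZ: children ABZ:{A}, M:{G} ∪→ {A,G}; cost 1
[col 1] JL: children J:{C}, L:{C} ∩→ {C}; cost 0
[col 1] ABJLMZ: children ABMZ:{A,G}, JL:{C} ∪→ {A,C,G}; cost 1
[col 1] ABJLMYZ: children ABJLMZ:{A,C,G}, Y:{T} ∪→ {A,C,G,T}; cost 1
[col 2] BZ: children B:{G}, Z:{A} ∪→ {A,G}; cost 1
[col 2] ABZ: children A:{C}, BZ:{A,G} ∪→ {A,C,G}; cost 1
[col 2] ABMZ: children ABZ:{A,C,G}, M:{G} ∩→ {G}; cost 0
[col 2] JL: children J:{G}, L:{G} ∩→ {G}; cost 0
[col 2] ABJLMZ: children ABMZ:{G}, JL:{G} ∩→ {G}; cost 0
[col 2] ABJLMYZ: children ABJLMZ:{G}, Y:{A} ∪→ {A,G}; cost 1
[col 3] BZ: children B:{C}, Z:{A} ∪→ {A,C}; cost 1
[col 3] ABZ: children A:{G}, BZ:{A,C} ∪→ {A,C,G}; cost 1
[col 3] ABMZ: children ABZ:{A,C,G}, M:{A} ∩→ {A}; cost 0
[col 3] JL: children J:{G}, L:{G} ∩→ {G}; cost 0
[col 3] ABJLMZ: children ABMZ:{A}, JL:{G} ∪→ {A,G}; cost 1
[col 3] ABJLMYZ: children ABJLMZ:{A,G}, Y:{T} ∪→ {A,G,T}; cost 1
per-site changes: [4, 4, 3, 4]; total = 15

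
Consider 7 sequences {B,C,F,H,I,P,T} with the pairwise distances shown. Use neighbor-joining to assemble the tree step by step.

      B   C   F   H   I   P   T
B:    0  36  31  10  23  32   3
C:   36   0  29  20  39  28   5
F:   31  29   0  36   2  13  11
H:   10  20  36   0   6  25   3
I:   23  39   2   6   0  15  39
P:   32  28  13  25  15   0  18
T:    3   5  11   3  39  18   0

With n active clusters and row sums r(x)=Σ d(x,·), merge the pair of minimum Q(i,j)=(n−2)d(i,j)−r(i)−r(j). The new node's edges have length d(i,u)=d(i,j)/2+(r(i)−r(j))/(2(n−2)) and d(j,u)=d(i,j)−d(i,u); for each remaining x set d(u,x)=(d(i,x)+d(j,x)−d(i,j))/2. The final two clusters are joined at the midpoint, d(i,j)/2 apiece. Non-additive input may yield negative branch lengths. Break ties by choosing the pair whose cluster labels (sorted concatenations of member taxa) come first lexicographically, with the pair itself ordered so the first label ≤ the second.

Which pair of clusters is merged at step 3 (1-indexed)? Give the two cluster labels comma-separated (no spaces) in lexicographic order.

C,T

step 1: merge (F,I) at d=2, Q=-236; branch lengths F→4/5, I→6/5; new cluster FI
  updated: d(B,FI)=26, d(C,FI)=33, d(FI,H)=20, d(FI,P)=13, d(FI,T)=24
step 2: merge (FI,P) at d=13, Q=-180; branch lengths FI→13/2, P→13/2; new cluster FIP
  updated: d(B,FIP)=45/2, d(C,FIP)=24, d(FIP,H)=16, d(FIP,T)=29/2
step 3: merge (C,T) at d=5, Q=-191/2; branch lengths C→149/12, T→-89/12; new cluster CT
  updated: d(B,CT)=17, d(CT,FIP)=67/4, d(CT,H)=9
step 4: merge (B,H) at d=10, Q=-129/2; branch lengths B→69/8, H→11/8; new cluster BH
  updated: d(BH,CT)=8, d(BH,FIP)=57/4
step 5: merge (BH,CT) at d=8, Q=-39; branch lengths BH→11/4, CT→21/4; new cluster BCHT
  updated: d(BCHT,FIP)=23/2
step 6: merge (BCHT,FIP) at d=23/2; branch lengths BCHT→23/4, FIP→23/4; new cluster BCFHIPT
final tree: (((B:69/8,H:11/8):11/4,(C:149/12,T:-89/12):21/4):23/4,((F:4/5,I:6/5):13/2,P:13/2):23/4)
total length: 99/2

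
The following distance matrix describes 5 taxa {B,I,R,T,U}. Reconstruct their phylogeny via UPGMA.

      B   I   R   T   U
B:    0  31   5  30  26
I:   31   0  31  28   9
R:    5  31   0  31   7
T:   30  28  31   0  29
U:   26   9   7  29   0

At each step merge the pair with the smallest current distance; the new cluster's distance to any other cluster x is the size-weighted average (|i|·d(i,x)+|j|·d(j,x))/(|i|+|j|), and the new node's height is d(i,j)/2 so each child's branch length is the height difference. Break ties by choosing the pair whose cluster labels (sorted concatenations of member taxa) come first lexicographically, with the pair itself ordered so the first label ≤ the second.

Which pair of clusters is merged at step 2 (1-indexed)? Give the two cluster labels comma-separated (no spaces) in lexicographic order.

I,U

1. join B+R (d=5) ⇒ BR; edges |B|=5/2, |R|=5/2
  updated: d(BR,I)=31, d(BR,T)=61/2, d(BR,U)=33/2
2. join I+U (d=9) ⇒ IU; edges |I|=9/2, |U|=9/2
  updated: d(BR,IU)=95/4, d(IU,T)=57/2
3. join BR+IU (d=95/4) ⇒ BIRU; edges |BR|=75/8, |IU|=59/8
  updated: d(BIRU,T)=59/2
4. join BIRU+T (d=59/2) ⇒ BIRTU; edges |BIRU|=23/8, |T|=59/4
final tree: (((B:5/2,R:5/2):75/8,(I:9/2,U:9/2):59/8):23/8,T:59/4)
total length: 387/8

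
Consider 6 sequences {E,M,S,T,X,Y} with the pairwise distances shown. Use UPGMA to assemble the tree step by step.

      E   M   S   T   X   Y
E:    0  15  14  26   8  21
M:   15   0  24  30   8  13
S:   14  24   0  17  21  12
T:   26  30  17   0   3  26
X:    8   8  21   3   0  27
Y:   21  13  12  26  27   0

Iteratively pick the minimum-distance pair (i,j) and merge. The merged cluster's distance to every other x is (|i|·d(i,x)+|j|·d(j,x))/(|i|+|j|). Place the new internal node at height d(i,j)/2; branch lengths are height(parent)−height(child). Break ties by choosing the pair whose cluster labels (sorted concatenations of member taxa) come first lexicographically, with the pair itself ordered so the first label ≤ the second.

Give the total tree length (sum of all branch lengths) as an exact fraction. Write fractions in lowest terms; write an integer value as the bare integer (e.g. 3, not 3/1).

1. join T+X (d=3) ⇒ TX; edges |T|=3/2, |X|=3/2
  updated: d(E,TX)=17, d(M,TX)=19, d(S,TX)=19, d(TX,Y)=53/2
2. join S+Y (d=12) ⇒ SY; edges |S|=6, |Y|=6
  updated: d(E,SY)=35/2, d(M,SY)=37/2, d(SY,TX)=91/4
3. join E+M (d=15) ⇒ EM; edges |E|=15/2, |M|=15/2
  updated: d(EM,SY)=18, d(EM,TX)=18
4. join EM+SY (d=18) ⇒ EMSY; edges |EM|=3/2, |SY|=3
  updated: d(EMSY,TX)=163/8
5. join EMSY+TX (d=163/8) ⇒ EMSTXY; edges |EMSY|=19/16, |TX|=139/16
final tree: (((E:15/2,M:15/2):3/2,(S:6,Y:6):3):19/16,(T:3/2,X:3/2):139/16)
total length: 355/8

355/8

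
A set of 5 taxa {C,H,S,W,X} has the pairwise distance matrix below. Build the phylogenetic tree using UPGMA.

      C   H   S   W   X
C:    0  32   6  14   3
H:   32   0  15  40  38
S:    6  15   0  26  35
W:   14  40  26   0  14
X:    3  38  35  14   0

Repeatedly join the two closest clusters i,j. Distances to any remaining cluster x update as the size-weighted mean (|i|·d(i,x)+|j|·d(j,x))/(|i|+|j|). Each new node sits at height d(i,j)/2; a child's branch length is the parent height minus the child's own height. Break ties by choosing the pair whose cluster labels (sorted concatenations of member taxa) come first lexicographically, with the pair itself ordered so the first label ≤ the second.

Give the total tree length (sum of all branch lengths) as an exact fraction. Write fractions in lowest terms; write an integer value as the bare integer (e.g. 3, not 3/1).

91/2

1. join C+X (d=3) ⇒ CX; edges |C|=3/2, |X|=3/2
  updated: d(CX,H)=35, d(CX,S)=41/2, d(CX,W)=14
2. join CX+W (d=14) ⇒ CWX; edges |CX|=11/2, |W|=7
  updated: d(CWX,H)=110/3, d(CWX,S)=67/3
3. join H+S (d=15) ⇒ HS; edges |H|=15/2, |S|=15/2
  updated: d(CWX,HS)=59/2
4. join CWX+HS (d=59/2) ⇒ CHSWX; edges |CWX|=31/4, |HS|=29/4
final tree: (((C:3/2,X:3/2):11/2,W:7):31/4,(H:15/2,S:15/2):29/4)
total length: 91/2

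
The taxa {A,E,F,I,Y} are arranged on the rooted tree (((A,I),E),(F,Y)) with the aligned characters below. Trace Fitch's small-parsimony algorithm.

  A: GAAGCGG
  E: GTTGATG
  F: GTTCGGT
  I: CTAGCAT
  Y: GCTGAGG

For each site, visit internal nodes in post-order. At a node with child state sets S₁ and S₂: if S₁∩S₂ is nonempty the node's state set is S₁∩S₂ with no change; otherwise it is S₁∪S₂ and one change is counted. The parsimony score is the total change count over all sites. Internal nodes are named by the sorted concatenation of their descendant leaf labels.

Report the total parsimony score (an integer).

11

site 0, node AI: A={G} ∪ I={C} → {C,G} (+1)
site 0, node AEI: AI={C,G} ∩ E={G} → {G} (+0)
site 0, node FY: F={G} ∩ Y={G} → {G} (+0)
site 0, node AEFIY: AEI={G} ∩ FY={G} → {G} (+0)
site 1, node AI: A={A} ∪ I={T} → {A,T} (+1)
site 1, node AEI: AI={A,T} ∩ E={T} → {T} (+0)
site 1, node FY: F={T} ∪ Y={C} → {C,T} (+1)
site 1, node AEFIY: AEI={T} ∩ FY={C,T} → {T} (+0)
site 2, node AI: A={A} ∩ I={A} → {A} (+0)
site 2, node AEI: AI={A} ∪ E={T} → {A,T} (+1)
site 2, node FY: F={T} ∩ Y={T} → {T} (+0)
site 2, node AEFIY: AEI={A,T} ∩ FY={T} → {T} (+0)
site 3, node AI: A={G} ∩ I={G} → {G} (+0)
site 3, node AEI: AI={G} ∩ E={G} → {G} (+0)
site 3, node FY: F={C} ∪ Y={G} → {C,G} (+1)
site 3, node AEFIY: AEI={G} ∩ FY={C,G} → {G} (+0)
site 4, node AI: A={C} ∩ I={C} → {C} (+0)
site 4, node AEI: AI={C} ∪ E={A} → {A,C} (+1)
site 4, node FY: F={G} ∪ Y={A} → {A,G} (+1)
site 4, node AEFIY: AEI={A,C} ∩ FY={A,G} → {A} (+0)
site 5, node AI: A={G} ∪ I={A} → {A,G} (+1)
site 5, node AEI: AI={A,G} ∪ E={T} → {A,G,T} (+1)
site 5, node FY: F={G} ∩ Y={G} → {G} (+0)
site 5, node AEFIY: AEI={A,G,T} ∩ FY={G} → {G} (+0)
site 6, node AI: A={G} ∪ I={T} → {G,T} (+1)
site 6, node AEI: AI={G,T} ∩ E={G} → {G} (+0)
site 6, node FY: F={T} ∪ Y={G} → {G,T} (+1)
site 6, node AEFIY: AEI={G} ∩ FY={G,T} → {G} (+0)
per-site changes: [1, 2, 1, 1, 2, 2, 2]; total = 11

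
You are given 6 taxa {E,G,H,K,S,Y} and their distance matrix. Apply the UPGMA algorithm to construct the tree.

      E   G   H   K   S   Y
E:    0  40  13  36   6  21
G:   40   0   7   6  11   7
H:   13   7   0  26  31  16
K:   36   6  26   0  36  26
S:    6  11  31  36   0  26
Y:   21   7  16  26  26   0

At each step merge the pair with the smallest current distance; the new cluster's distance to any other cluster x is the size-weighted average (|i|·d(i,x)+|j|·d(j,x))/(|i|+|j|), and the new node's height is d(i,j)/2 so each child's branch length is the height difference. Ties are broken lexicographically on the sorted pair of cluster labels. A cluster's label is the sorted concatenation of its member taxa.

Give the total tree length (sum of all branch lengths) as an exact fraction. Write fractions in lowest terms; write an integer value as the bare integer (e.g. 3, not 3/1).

49

step 1: merge (E,S) at d=6; branch lengths E→3, S→3; new cluster ES
  updated: d(ES,G)=51/2, d(ES,H)=22, d(ES,K)=36, d(ES,Y)=47/2
step 2: merge (G,K) at d=6; branch lengths G→3, K→3; new cluster GK
  updated: d(ES,GK)=123/4, d(GK,H)=33/2, d(GK,Y)=33/2
step 3: merge (H,Y) at d=16; branch lengths H→8, Y→8; new cluster HY
  updated: d(ES,HY)=91/4, d(GK,HY)=33/2
step 4: merge (GK,HY) at d=33/2; branch lengths GK→21/4, HY→1/4; new cluster GHKY
  updated: d(ES,GHKY)=107/4
step 5: merge (ES,GHKY) at d=107/4; branch lengths ES→83/8, GHKY→41/8; new cluster EGHKSY
final tree: ((E:3,S:3):83/8,((G:3,K:3):21/4,(H:8,Y:8):1/4):41/8)
total length: 49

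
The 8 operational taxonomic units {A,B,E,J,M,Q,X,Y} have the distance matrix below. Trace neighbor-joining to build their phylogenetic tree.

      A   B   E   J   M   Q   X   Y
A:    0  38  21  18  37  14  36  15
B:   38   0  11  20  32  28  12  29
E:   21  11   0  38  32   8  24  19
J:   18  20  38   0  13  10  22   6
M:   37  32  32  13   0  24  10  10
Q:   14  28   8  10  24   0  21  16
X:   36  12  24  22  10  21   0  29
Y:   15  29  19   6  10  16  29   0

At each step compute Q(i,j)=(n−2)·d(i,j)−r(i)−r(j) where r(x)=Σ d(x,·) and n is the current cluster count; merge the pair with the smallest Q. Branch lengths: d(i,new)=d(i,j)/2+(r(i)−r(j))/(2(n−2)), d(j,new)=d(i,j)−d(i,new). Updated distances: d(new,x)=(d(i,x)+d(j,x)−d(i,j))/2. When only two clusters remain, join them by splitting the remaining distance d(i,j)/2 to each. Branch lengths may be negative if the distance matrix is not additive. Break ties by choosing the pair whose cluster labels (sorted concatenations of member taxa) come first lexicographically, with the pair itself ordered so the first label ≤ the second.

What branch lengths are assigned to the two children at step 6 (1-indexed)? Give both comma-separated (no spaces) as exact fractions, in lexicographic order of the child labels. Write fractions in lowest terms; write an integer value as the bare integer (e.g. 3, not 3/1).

37/16,3

iteration 1: select B,E (d=11, Q=-257); attach at lengths (83/12, 49/12); label the merged cluster BE
  updated: d(A,BE)=24, d(BE,J)=47/2, d(BE,M)=53/2, d(BE,Q)=25/2, d(BE,X)=25/2, d(BE,Y)=37/2
iteration 2: select M,X (d=10, Q=-201); attach at lengths (4, 6); label the merged cluster MX
  updated: d(A,MX)=63/2, d(BE,MX)=29/2, d(J,MX)=25/2, d(MX,Q)=35/2, d(MX,Y)=29/2
iteration 3: select BE,MX (d=29/2, Q=-251/2); attach at lengths (121/16, 111/16); label the merged cluster BEMX
  updated: d(A,BEMX)=41/2, d(BEMX,J)=43/4, d(BEMX,Q)=31/4, d(BEMX,Y)=37/4
iteration 4: select A,Q (d=14, Q=-293/4); attach at lengths (247/24, 89/24); label the merged cluster AQ
  updated: d(AQ,BEMX)=57/8, d(AQ,J)=7, d(AQ,Y)=17/2
iteration 5: select AQ,BEMX (d=57/8, Q=-71/2); attach at lengths (39/16, 75/16); label the merged cluster ABEMQX
  updated: d(ABEMQX,J)=85/16, d(ABEMQX,Y)=85/16
iteration 6: select ABEMQX,J (d=85/16, Q=-133/8); attach at lengths (37/16, 3); label the merged cluster ABEJMQX
  updated: d(ABEJMQX,Y)=3
iteration 7: select ABEJMQX,Y (d=3); attach at lengths (3/2, 3/2); label the merged cluster ABEJMQXY
final tree: ((((A:247/24,Q:89/24):39/16,((B:83/12,E:49/12):121/16,(M:4,X:6):111/16):75/16):37/16,J:3):3/2,Y:3/2)
total length: 1039/16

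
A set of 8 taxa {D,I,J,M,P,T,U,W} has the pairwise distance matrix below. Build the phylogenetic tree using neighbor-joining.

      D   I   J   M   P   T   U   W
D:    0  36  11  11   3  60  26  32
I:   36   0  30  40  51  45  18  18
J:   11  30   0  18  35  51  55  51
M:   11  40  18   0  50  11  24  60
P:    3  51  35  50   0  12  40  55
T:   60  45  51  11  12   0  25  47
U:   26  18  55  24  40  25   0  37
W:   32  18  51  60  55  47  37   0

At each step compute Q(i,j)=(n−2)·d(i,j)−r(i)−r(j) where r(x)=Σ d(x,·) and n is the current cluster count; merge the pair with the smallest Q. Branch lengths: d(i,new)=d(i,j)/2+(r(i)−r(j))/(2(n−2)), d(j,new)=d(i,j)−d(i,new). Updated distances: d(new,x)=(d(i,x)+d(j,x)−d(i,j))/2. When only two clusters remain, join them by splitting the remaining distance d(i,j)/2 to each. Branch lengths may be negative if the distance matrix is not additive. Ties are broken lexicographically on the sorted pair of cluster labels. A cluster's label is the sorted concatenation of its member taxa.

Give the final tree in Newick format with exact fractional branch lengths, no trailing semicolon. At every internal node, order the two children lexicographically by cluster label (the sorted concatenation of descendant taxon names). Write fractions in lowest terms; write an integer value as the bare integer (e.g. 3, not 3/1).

(((D:3/32,J:349/32):125/32,(((I:23/6,W:85/6):149/16,U:147/16):67/8,(P:24/5,T:36/5):103/8):261/32):163/64,M:163/64)

iteration 1: select I,W (d=18, Q=-430); attach at lengths (23/6, 85/6); label the merged cluster IW
  updated: d(D,IW)=25, d(IW,J)=63/2, d(IW,M)=41, d(IW,P)=44, d(IW,T)=37, d(IW,U)=37/2
iteration 2: select P,T (d=12, Q=-320); attach at lengths (24/5, 36/5); label the merged cluster PT
  updated: d(D,PT)=51/2, d(IW,PT)=69/2, d(J,PT)=37, d(M,PT)=49/2, d(PT,U)=53/2
iteration 3: select IW,U (d=37/2, Q=-453/2); attach at lengths (149/16, 147/16); label the merged cluster IUW
  updated: d(D,IUW)=65/4, d(IUW,J)=34, d(IUW,M)=93/4, d(IUW,PT)=85/4
iteration 4: select IUW,PT (d=85/4, Q=-557/4); attach at lengths (67/8, 103/8); label the merged cluster IPTUW
  updated: d(D,IPTUW)=41/4, d(IPTUW,J)=199/8, d(IPTUW,M)=53/4
iteration 5: select D,J (d=11, Q=-513/8); attach at lengths (3/32, 349/32); label the merged cluster DJ
  updated: d(DJ,IPTUW)=193/16, d(DJ,M)=9
iteration 6: select DJ,IPTUW (d=193/16, Q=-549/16); attach at lengths (125/32, 261/32); label the merged cluster DIJPTUW
  updated: d(DIJPTUW,M)=163/32
iteration 7: select DIJPTUW,M (d=163/32); attach at lengths (163/64, 163/64); label the merged cluster DIJMPTUW
final tree: (((D:3/32,J:349/32):125/32,(((I:23/6,W:85/6):149/16,U:147/16):67/8,(P:24/5,T:36/5):103/8):261/32):163/64,M:163/64)
total length: 3133/32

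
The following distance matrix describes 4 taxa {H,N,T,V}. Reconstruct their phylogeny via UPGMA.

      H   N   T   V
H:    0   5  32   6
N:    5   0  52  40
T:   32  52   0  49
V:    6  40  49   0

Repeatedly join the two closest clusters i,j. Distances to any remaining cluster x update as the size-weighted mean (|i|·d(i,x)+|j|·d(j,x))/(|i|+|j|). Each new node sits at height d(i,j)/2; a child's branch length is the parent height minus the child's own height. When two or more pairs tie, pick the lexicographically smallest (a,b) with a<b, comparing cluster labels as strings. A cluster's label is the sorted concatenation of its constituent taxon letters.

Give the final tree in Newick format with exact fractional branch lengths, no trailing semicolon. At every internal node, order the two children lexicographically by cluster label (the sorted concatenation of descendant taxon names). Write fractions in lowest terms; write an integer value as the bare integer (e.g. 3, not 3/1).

(((H:5/2,N:5/2):9,V:23/2):32/3,T:133/6)

step 1: merge (H,N) at d=5; branch lengths H→5/2, N→5/2; new cluster HN
  updated: d(HN,T)=42, d(HN,V)=23
step 2: merge (HN,V) at d=23; branch lengths HN→9, V→23/2; new cluster HNV
  updated: d(HNV,T)=133/3
step 3: merge (HNV,T) at d=133/3; branch lengths HNV→32/3, T→133/6; new cluster HNTV
final tree: (((H:5/2,N:5/2):9,V:23/2):32/3,T:133/6)
total length: 175/3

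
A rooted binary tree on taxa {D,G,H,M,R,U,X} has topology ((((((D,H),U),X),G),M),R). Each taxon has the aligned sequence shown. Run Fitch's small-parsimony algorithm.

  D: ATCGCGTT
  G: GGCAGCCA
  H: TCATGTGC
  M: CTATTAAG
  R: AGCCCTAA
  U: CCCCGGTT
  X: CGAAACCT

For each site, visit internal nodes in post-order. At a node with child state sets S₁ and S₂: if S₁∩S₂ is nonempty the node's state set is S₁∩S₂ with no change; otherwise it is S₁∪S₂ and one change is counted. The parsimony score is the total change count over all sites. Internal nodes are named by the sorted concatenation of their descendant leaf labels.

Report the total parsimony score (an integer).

site 0, node DH: D={A} ∪ H={T} → {A,T} (+1)
site 0, node DHU: DH={A,T} ∪ U={C} → {A,C,T} (+1)
site 0, node DHUX: DHU={A,C,T} ∩ X={C} → {C} (+0)
site 0, node DGHUX: DHUX={C} ∪ G={G} → {C,G} (+1)
site 0, node DGHMUX: DGHUX={C,G} ∩ M={C} → {C} (+0)
site 0, node DGHMRUX: DGHMUX={C} ∪ R={A} → {A,C} (+1)
site 1, node DH: D={T} ∪ H={C} → {C,T} (+1)
site 1, node DHU: DH={C,T} ∩ U={C} → {C} (+0)
site 1, node DHUX: DHU={C} ∪ X={G} → {C,G} (+1)
site 1, node DGHUX: DHUX={C,G} ∩ G={G} → {G} (+0)
site 1, node DGHMUX: DGHUX={G} ∪ M={T} → {G,T} (+1)
site 1, node DGHMRUX: DGHMUX={G,T} ∩ R={G} → {G} (+0)
site 2, node DH: D={C} ∪ H={A} → {A,C} (+1)
site 2, node DHU: DH={A,C} ∩ U={C} → {C} (+0)
site 2, node DHUX: DHU={C} ∪ X={A} → {A,C} (+1)
site 2, node DGHUX: DHUX={A,C} ∩ G={C} → {C} (+0)
site 2, node DGHMUX: DGHUX={C} ∪ M={A} → {A,C} (+1)
site 2, node DGHMRUX: DGHMUX={A,C} ∩ R={C} → {C} (+0)
site 3, node DH: D={G} ∪ H={T} → {G,T} (+1)
site 3, node DHU: DH={G,T} ∪ U={C} → {C,G,T} (+1)
site 3, node DHUX: DHU={C,G,T} ∪ X={A} → {A,C,G,T} (+1)
site 3, node DGHUX: DHUX={A,C,G,T} ∩ G={A} → {A} (+0)
site 3, node DGHMUX: DGHUX={A} ∪ M={T} → {A,T} (+1)
site 3, node DGHMRUX: DGHMUX={A,T} ∪ R={C} → {A,C,T} (+1)
site 4, node DH: D={C} ∪ H={G} → {C,G} (+1)
site 4, node DHU: DH={C,G} ∩ U={G} → {G} (+0)
site 4, node DHUX: DHU={G} ∪ X={A} → {A,G} (+1)
site 4, node DGHUX: DHUX={A,G} ∩ G={G} → {G} (+0)
site 4, node DGHMUX: DGHUX={G} ∪ M={T} → {G,T} (+1)
site 4, node DGHMRUX: DGHMUX={G,T} ∪ R={C} → {C,G,T} (+1)
site 5, node DH: D={G} ∪ H={T} → {G,T} (+1)
site 5, node DHU: DH={G,T} ∩ U={G} → {G} (+0)
site 5, node DHUX: DHU={G} ∪ X={C} → {C,G} (+1)
site 5, node DGHUX: DHUX={C,G} ∩ G={C} → {C} (+0)
site 5, node DGHMUX: DGHUX={C} ∪ M={A} → {A,C} (+1)
site 5, node DGHMRUX: DGHMUX={A,C} ∪ R={T} → {A,C,T} (+1)
site 6, node DH: D={T} ∪ H={G} → {G,T} (+1)
site 6, node DHU: DH={G,T} ∩ U={T} → {T} (+0)
site 6, node DHUX: DHU={T} ∪ X={C} → {C,T} (+1)
site 6, node DGHUX: DHUX={C,T} ∩ G={C} → {C} (+0)
site 6, node DGHMUX: DGHUX={C} ∪ M={A} → {A,C} (+1)
site 6, node DGHMRUX: DGHMUX={A,C} ∩ R={A} → {A} (+0)
site 7, node DH: D={T} ∪ H={C} → {C,T} (+1)
site 7, node DHU: DH={C,T} ∩ U={T} → {T} (+0)
site 7, node DHUX: DHU={T} ∩ X={T} → {T} (+0)
site 7, node DGHUX: DHUX={T} ∪ G={A} → {A,T} (+1)
site 7, node DGHMUX: DGHUX={A,T} ∪ M={G} → {A,G,T} (+1)
site 7, node DGHMRUX: DGHMUX={A,G,T} ∩ R={A} → {A} (+0)
per-site changes: [4, 3, 3, 5, 4, 4, 3, 3]; total = 29

29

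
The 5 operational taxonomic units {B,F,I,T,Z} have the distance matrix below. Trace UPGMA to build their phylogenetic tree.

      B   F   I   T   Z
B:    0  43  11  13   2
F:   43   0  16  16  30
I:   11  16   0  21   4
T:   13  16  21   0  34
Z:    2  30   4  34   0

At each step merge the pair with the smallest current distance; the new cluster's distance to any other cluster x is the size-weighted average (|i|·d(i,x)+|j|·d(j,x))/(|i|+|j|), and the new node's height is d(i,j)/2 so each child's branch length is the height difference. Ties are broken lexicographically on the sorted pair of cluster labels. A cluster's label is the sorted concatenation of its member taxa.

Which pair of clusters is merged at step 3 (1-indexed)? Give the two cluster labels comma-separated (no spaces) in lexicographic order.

step 1: merge (B,Z) at d=2; branch lengths B→1, Z→1; new cluster BZ
  updated: d(BZ,F)=73/2, d(BZ,I)=15/2, d(BZ,T)=47/2
step 2: merge (BZ,I) at d=15/2; branch lengths BZ→11/4, I→15/4; new cluster BIZ
  updated: d(BIZ,F)=89/3, d(BIZ,T)=68/3
step 3: merge (F,T) at d=16; branch lengths F→8, T→8; new cluster FT
  updated: d(BIZ,FT)=157/6
step 4: merge (BIZ,FT) at d=157/6; branch lengths BIZ→28/3, FT→61/12; new cluster BFITZ
final tree: (((B:1,Z:1):11/4,I:15/4):28/3,(F:8,T:8):61/12)
total length: 467/12

F,T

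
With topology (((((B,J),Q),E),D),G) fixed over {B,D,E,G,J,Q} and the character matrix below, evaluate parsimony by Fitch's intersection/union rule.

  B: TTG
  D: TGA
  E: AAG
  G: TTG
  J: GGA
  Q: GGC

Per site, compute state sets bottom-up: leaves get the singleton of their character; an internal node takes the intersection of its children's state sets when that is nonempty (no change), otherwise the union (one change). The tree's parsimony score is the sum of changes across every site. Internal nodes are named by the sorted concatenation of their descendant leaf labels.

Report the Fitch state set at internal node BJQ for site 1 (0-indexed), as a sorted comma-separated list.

site 0, node BJ: B={T} ∪ J={G} → {G,T} (+1)
site 0, node BJQ: BJ={G,T} ∩ Q={G} → {G} (+0)
site 0, node BEJQ: BJQ={G} ∪ E={A} → {A,G} (+1)
site 0, node BDEJQ: BEJQ={A,G} ∪ D={T} → {A,G,T} (+1)
site 0, node BDEGJQ: BDEJQ={A,G,T} ∩ G={T} → {T} (+0)
site 1, node BJ: B={T} ∪ J={G} → {G,T} (+1)
site 1, node BJQ: BJ={G,T} ∩ Q={G} → {G} (+0)
site 1, node BEJQ: BJQ={G} ∪ E={A} → {A,G} (+1)
site 1, node BDEJQ: BEJQ={A,G} ∩ D={G} → {G} (+0)
site 1, node BDEGJQ: BDEJQ={G} ∪ G={T} → {G,T} (+1)
site 2, node BJ: B={G} ∪ J={A} → {A,G} (+1)
site 2, node BJQ: BJ={A,G} ∪ Q={C} → {A,C,G} (+1)
site 2, node BEJQ: BJQ={A,C,G} ∩ E={G} → {G} (+0)
site 2, node BDEJQ: BEJQ={G} ∪ D={A} → {A,G} (+1)
site 2, node BDEGJQ: BDEJQ={A,G} ∩ G={G} → {G} (+0)
per-site changes: [3, 3, 3]; total = 9

G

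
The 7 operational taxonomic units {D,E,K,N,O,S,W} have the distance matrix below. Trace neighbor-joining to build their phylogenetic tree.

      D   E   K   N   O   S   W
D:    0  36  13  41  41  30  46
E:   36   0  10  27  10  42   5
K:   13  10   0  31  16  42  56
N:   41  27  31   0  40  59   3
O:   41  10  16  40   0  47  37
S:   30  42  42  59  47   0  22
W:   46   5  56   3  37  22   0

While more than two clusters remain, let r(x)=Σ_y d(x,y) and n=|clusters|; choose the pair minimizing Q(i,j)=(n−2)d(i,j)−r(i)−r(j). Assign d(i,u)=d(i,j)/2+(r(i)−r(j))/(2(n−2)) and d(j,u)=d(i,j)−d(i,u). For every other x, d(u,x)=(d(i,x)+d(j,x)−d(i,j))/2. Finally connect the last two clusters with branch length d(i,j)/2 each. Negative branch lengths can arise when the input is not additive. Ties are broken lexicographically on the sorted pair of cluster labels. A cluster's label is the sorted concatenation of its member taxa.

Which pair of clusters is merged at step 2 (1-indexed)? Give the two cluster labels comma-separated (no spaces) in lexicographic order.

1. join N+W (d=3, Q=-355) ⇒ NW; edges |N|=47/10, |W|=-17/10
  updated: d(D,NW)=42, d(E,NW)=29/2, d(K,NW)=42, d(NW,O)=37, d(NW,S)=39
2. join D+S (d=30, Q=-242) ⇒ DS; edges |D|=41/4, |S|=79/4
  updated: d(DS,E)=24, d(DS,K)=25/2, d(DS,NW)=51/2, d(DS,O)=29
3. join DS+K (d=25/2, Q=-134) ⇒ DKS; edges |DS|=8, |K|=9/2
  updated: d(DKS,E)=43/4, d(DKS,NW)=55/2, d(DKS,O)=65/4
4. join DKS+O (d=65/4, Q=-341/4) ⇒ DKOS; edges |DKS|=95/16, |O|=165/16
  updated: d(DKOS,E)=9/4, d(DKOS,NW)=193/8
5. join DKOS+E (d=9/4, Q=-327/8) ⇒ DEKOS; edges |DKOS|=95/16, |E|=-59/16
  updated: d(DEKOS,NW)=291/16
6. join DEKOS+NW (d=291/16) ⇒ DEKNOSW; edges |DEKOS|=291/32, |NW|=291/32
final tree: (((((D:41/4,S:79/4):8,K:9/2):95/16,O:165/16):95/16,E:-59/16):291/32,(N:47/10,W:-17/10):291/32)
total length: 1315/16

D,S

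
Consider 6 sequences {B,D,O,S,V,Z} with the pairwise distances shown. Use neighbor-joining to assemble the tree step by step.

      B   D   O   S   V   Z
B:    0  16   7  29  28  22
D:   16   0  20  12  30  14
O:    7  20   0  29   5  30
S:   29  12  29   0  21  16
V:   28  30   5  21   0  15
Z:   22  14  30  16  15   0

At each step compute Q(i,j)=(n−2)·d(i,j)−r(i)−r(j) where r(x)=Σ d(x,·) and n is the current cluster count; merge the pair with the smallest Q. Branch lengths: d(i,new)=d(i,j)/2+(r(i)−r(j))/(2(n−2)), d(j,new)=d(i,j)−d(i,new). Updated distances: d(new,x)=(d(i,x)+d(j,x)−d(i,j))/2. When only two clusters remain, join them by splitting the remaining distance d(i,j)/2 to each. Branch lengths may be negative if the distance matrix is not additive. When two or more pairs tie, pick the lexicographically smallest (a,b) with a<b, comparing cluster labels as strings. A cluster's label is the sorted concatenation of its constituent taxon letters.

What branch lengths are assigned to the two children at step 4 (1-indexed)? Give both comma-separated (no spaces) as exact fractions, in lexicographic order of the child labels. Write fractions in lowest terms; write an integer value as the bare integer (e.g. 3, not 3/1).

step 1: merge (O,V) at d=5, Q=-170; branch lengths O→3/2, V→7/2; new cluster OV
  updated: d(B,OV)=15, d(D,OV)=45/2, d(OV,S)=45/2, d(OV,Z)=20
step 2: merge (B,OV) at d=15, Q=-117; branch lengths B→47/6, OV→43/6; new cluster BOV
  updated: d(BOV,D)=47/4, d(BOV,S)=73/4, d(BOV,Z)=27/2
step 3: merge (BOV,Z) at d=27/2, Q=-60; branch lengths BOV→27/4, Z→27/4; new cluster BOVZ
  updated: d(BOVZ,D)=49/8, d(BOVZ,S)=83/8
step 4: merge (BOVZ,D) at d=49/8, Q=-57/2; branch lengths BOVZ→9/4, D→31/8; new cluster BDOVZ
  updated: d(BDOVZ,S)=65/8
step 5: merge (BDOVZ,S) at d=65/8; branch lengths BDOVZ→65/16, S→65/16; new cluster BDOSVZ
final tree: ((((B:47/6,(O:3/2,V:7/2):43/6):27/4,Z:27/4):9/4,D:31/8):65/16,S:65/16)
total length: 191/4

9/4,31/8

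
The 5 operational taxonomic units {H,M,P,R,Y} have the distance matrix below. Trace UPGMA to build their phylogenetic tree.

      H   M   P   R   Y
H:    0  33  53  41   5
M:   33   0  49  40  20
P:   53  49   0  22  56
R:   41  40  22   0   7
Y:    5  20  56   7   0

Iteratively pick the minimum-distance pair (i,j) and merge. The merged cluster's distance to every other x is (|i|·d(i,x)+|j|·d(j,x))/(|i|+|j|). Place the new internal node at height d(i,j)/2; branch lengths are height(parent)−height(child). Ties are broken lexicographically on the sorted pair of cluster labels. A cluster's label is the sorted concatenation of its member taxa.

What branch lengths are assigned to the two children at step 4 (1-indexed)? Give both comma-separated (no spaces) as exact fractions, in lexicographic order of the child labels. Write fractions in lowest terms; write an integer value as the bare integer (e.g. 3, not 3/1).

29/4,19/2

step 1: merge (H,Y) at d=5; branch lengths H→5/2, Y→5/2; new cluster HY
  updated: d(HY,M)=53/2, d(HY,P)=109/2, d(HY,R)=24
step 2: merge (P,R) at d=22; branch lengths P→11, R→11; new cluster PR
  updated: d(HY,PR)=157/4, d(M,PR)=89/2
step 3: merge (HY,M) at d=53/2; branch lengths HY→43/4, M→53/4; new cluster HMY
  updated: d(HMY,PR)=41
step 4: merge (HMY,PR) at d=41; branch lengths HMY→29/4, PR→19/2; new cluster HMPRY
final tree: (((H:5/2,Y:5/2):43/4,M:53/4):29/4,(P:11,R:11):19/2)
total length: 271/4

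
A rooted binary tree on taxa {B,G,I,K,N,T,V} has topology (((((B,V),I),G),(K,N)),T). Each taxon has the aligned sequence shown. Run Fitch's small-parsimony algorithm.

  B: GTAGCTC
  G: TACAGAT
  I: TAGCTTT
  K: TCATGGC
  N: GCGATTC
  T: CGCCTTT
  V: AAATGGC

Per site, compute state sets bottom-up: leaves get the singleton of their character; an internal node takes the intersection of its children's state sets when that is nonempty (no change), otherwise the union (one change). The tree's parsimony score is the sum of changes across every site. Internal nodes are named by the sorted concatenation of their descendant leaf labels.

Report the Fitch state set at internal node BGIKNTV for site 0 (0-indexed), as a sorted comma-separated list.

C,T

site 0, node BV: B={G} ∪ V={A} → {A,G} (+1)
site 0, node BIV: BV={A,G} ∪ I={T} → {A,G,T} (+1)
site 0, node BGIV: BIV={A,G,T} ∩ G={T} → {T} (+0)
site 0, node KN: K={T} ∪ N={G} → {G,T} (+1)
site 0, node BGIKNV: BGIV={T} ∩ KN={G,T} → {T} (+0)
site 0, node BGIKNTV: BGIKNV={T} ∪ T={C} → {C,T} (+1)
site 1, node BV: B={T} ∪ V={A} → {A,T} (+1)
site 1, node BIV: BV={A,T} ∩ I={A} → {A} (+0)
site 1, node BGIV: BIV={A} ∩ G={A} → {A} (+0)
site 1, node KN: K={C} ∩ N={C} → {C} (+0)
site 1, node BGIKNV: BGIV={A} ∪ KN={C} → {A,C} (+1)
site 1, node BGIKNTV: BGIKNV={A,C} ∪ T={G} → {A,C,G} (+1)
site 2, node BV: B={A} ∩ V={A} → {A} (+0)
site 2, node BIV: BV={A} ∪ I={G} → {A,G} (+1)
site 2, node BGIV: BIV={A,G} ∪ G={C} → {A,C,G} (+1)
site 2, node KN: K={A} ∪ N={G} → {A,G} (+1)
site 2, node BGIKNV: BGIV={A,C,G} ∩ KN={A,G} → {A,G} (+0)
site 2, node BGIKNTV: BGIKNV={A,G} ∪ T={C} → {A,C,G} (+1)
site 3, node BV: B={G} ∪ V={T} → {G,T} (+1)
site 3, node BIV: BV={G,T} ∪ I={C} → {C,G,T} (+1)
site 3, node BGIV: BIV={C,G,T} ∪ G={A} → {A,C,G,T} (+1)
site 3, node KN: K={T} ∪ N={A} → {A,T} (+1)
site 3, node BGIKNV: BGIV={A,C,G,T} ∩ KN={A,T} → {A,T} (+0)
site 3, node BGIKNTV: BGIKNV={A,T} ∪ T={C} → {A,C,T} (+1)
site 4, node BV: B={C} ∪ V={G} → {C,G} (+1)
site 4, node BIV: BV={C,G} ∪ I={T} → {C,G,T} (+1)
site 4, node BGIV: BIV={C,G,T} ∩ G={G} → {G} (+0)
site 4, node KN: K={G} ∪ N={T} → {G,T} (+1)
site 4, node BGIKNV: BGIV={G} ∩ KN={G,T} → {G} (+0)
site 4, node BGIKNTV: BGIKNV={G} ∪ T={T} → {G,T} (+1)
site 5, node BV: B={T} ∪ V={G} → {G,T} (+1)
site 5, node BIV: BV={G,T} ∩ I={T} → {T} (+0)
site 5, node BGIV: BIV={T} ∪ G={A} → {A,T} (+1)
site 5, node KN: K={G} ∪ N={T} → {G,T} (+1)
site 5, node BGIKNV: BGIV={A,T} ∩ KN={G,T} → {T} (+0)
site 5, node BGIKNTV: BGIKNV={T} ∩ T={T} → {T} (+0)
site 6, node BV: B={C} ∩ V={C} → {C} (+0)
site 6, node BIV: BV={C} ∪ I={T} → {C,T} (+1)
site 6, node BGIV: BIV={C,T} ∩ G={T} → {T} (+0)
site 6, node KN: K={C} ∩ N={C} → {C} (+0)
site 6, node BGIKNV: BGIV={T} ∪ KN={C} → {C,T} (+1)
site 6, node BGIKNTV: BGIKNV={C,T} ∩ T={T} → {T} (+0)
per-site changes: [4, 3, 4, 5, 4, 3, 2]; total = 25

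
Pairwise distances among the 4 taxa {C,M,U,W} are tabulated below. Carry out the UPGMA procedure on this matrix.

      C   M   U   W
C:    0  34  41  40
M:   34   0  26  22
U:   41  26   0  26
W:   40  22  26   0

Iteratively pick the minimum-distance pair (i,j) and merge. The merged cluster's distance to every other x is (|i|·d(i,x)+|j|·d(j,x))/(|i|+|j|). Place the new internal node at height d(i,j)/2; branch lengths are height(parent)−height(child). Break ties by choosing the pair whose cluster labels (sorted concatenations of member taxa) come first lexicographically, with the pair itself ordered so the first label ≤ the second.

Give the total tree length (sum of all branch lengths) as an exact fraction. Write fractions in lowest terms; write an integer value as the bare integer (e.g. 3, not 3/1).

187/3

iteration 1: select M,W (d=22); attach at lengths (11, 11); label the merged cluster MW
  updated: d(C,MW)=37, d(MW,U)=26
iteration 2: select MW,U (d=26); attach at lengths (2, 13); label the merged cluster MUW
  updated: d(C,MUW)=115/3
iteration 3: select C,MUW (d=115/3); attach at lengths (115/6, 37/6); label the merged cluster CMUW
final tree: (C:115/6,((M:11,W:11):2,U:13):37/6)
total length: 187/3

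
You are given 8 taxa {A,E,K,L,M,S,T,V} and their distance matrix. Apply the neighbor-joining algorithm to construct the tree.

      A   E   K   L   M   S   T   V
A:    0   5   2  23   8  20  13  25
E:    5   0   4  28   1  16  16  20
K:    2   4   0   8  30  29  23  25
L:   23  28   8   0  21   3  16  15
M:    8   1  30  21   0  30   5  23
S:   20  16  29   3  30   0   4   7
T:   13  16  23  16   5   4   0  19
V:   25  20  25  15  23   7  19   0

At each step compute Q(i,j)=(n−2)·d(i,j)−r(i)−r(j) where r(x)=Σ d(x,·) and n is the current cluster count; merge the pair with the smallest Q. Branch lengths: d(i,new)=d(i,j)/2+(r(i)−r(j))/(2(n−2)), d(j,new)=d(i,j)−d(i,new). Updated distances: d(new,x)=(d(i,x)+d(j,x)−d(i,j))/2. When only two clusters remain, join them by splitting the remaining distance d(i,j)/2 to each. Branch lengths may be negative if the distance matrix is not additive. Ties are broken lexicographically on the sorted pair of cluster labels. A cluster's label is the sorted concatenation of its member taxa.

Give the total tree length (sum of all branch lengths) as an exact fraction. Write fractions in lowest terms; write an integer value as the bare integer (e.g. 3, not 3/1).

1281/32

step 1: merge (A,K) at d=2, Q=-205; branch lengths A→-13/12, K→37/12; new cluster AK
  updated: d(AK,E)=7/2, d(AK,L)=29/2, d(AK,M)=18, d(AK,S)=47/2, d(AK,T)=17, d(AK,V)=24
step 2: merge (E,M) at d=1, Q=-355/2; branch lengths E→-17/20, M→37/20; new cluster EM
  updated: d(AK,EM)=41/4, d(EM,L)=24, d(EM,S)=45/2, d(EM,T)=10, d(EM,V)=21
step 3: merge (AK,EM) at d=41/4, Q=-136; branch lengths AK→85/16, EM→79/16; new cluster AEKM
  updated: d(AEKM,L)=113/8, d(AEKM,S)=143/8, d(AEKM,T)=67/8, d(AEKM,V)=139/8
step 4: merge (AEKM,T) at d=67/8, Q=-80; branch lengths AEKM→71/12, T→59/24; new cluster AEKMT
  updated: d(AEKMT,L)=87/8, d(AEKMT,S)=27/4, d(AEKMT,V)=14
step 5: merge (AEKMT,V) at d=14, Q=-317/8; branch lengths AEKMT→189/32, V→259/32; new cluster AEKMTV
  updated: d(AEKMTV,L)=95/16, d(AEKMTV,S)=-1/8
step 6: merge (AEKMTV,L) at d=95/16, Q=-141/16; branch lengths AEKMTV→45/32, L→145/32; new cluster AEKLMTV
  updated: d(AEKLMTV,S)=-49/32
step 7: merge (AEKLMTV,S) at d=-49/32; branch lengths AEKLMTV→-49/64, S→-49/64; new cluster AEKLMSTV
final tree: ((((((A:-13/12,K:37/12):85/16,(E:-17/20,M:37/20):79/16):71/12,T:59/24):189/32,V:259/32):45/32,L:145/32):-49/64,S:-49/64)
total length: 1281/32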